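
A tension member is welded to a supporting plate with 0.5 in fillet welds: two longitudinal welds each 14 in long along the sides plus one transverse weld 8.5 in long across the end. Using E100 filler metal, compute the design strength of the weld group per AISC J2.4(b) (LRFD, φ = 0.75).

φR_n ≈ 581 kips

E100XX → F_EXX = 100 ksi.
t_e = 0.707 × 0.5 = 0.3535 in.
R_nwl = 0.6 × 100 × 0.3535 × 28 = 593.9 kips (longitudinal, 2 welds).
R_nwt = 0.6 × 100 × 0.3535 × 8.5 = 180.3 kips (transverse, base value).
(i) R_nwl + R_nwt = 774.2 kips; (ii) 0.85 R_nwl + 1.5 R_nwt = 775.2 kips.
R_n = max = 775.2 kips [governs: (ii)]; φR_n = 581.4 kips.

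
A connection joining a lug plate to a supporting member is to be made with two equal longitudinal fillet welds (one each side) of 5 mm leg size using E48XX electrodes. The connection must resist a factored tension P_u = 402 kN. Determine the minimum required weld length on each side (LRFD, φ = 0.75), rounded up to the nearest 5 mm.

L = 265 mm on each side

E48XX → F_EXX = 480 MPa.
Throat t_e = 0.707 × 5 = 3.535 mm.
φr_n = 0.75 × 0.6 × 480 × 3.535 × 10⁻³ = 0.7636 kN/mm.
L_req = P_u / φr_n = 402 / 0.7636 = 526.5 mm total.
Per side: 526.5 / 2 = 263.2 mm.
Round up → use L = 265 mm on each side.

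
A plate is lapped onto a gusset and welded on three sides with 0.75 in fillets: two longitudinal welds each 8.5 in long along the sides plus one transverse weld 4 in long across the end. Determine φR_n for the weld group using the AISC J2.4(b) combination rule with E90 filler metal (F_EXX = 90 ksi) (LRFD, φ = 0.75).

t_e = 0.707 × 0.75 = 0.5302 in.
R_nwl = 0.6 × 90 × 0.5302 × 17 = 486.8 kip (longitudinal, 2 welds).
R_nwt = 0.6 × 90 × 0.5302 × 4 = 114.5 kip (transverse, base value).
(i) R_nwl + R_nwt = 601.3 kip; (ii) 0.85 R_nwl + 1.5 R_nwt = 585.6 kip.
R_n = max = 601.3 kip [governs: (i)]; φR_n = 451 kip.

φR_n ≈ 451 kip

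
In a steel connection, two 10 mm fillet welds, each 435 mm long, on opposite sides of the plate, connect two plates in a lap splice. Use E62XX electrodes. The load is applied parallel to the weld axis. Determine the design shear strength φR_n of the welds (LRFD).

φR_n ≈ 1720 kN

E62XX → F_EXX = 620 MPa.
Effective throat t_e = 0.707 × 10 = 7.07 mm.
Total length L = 870 mm; A_we = 7.07 × 870 = 6151 mm².
F_nw = 0.6 F_EXX = 0.6 × 620 = 372 MPa.
φR_n = 0.75 × 372 × 6151 × 10⁻³ = 1716 kN.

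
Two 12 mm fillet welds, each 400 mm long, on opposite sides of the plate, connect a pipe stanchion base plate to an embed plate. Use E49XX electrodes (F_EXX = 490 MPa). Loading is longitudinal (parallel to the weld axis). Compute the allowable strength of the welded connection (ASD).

R_n/Ω ≈ 998 kN

Effective throat t_e = 0.707 × 12 = 8.484 mm.
Total length L = 800 mm; A_we = 8.484 × 800 = 6787 mm².
F_nw = 0.6 F_EXX = 0.6 × 490 = 294 MPa.
R_n = 294 × 6787 × 10⁻³ = 1995 kN; R_n/Ω = 1995/2.0 = 997.7 kN.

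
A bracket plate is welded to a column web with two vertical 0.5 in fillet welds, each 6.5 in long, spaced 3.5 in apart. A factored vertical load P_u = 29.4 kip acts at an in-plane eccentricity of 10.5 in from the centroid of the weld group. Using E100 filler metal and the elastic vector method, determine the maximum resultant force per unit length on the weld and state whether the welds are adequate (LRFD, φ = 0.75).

f_max ≈ 14.5 kip/in; adequate

E100XX → F_EXX = 100 ksi.
Total weld length L_w = 13 in. Treat welds as unit-width lines.
Polar moment about centroid: J = 2[d³/12 + d(b/2)²] = 2[6.5³/12 + 6.5×1.75²] = 85.58 in³.
Direct shear f_v = P/L_w = 29.4 / 13 = 2.262 kip/in (vertical).
Torsion M = P·e = 29.4 × 10.5 = 308.7 kip·in.
Critical point at (x, y) = (1.75, 3.25) from centroid. f_tx = M·y/J = 11.72 kip/in; f_ty = M·x/J = 6.312 kip/in.
Resultant f_max = √[f_tx² + (f_v + f_ty)²] = √[11.72² + (2.262 + 6.312)²] = 14.52 kip/in.
Capacity per unit length: φr_n = 0.75 × 0.6 × 100 × (0.707 × 0.5) = 15.91 kip/in.
14.52 ≤ 15.91 → adequate.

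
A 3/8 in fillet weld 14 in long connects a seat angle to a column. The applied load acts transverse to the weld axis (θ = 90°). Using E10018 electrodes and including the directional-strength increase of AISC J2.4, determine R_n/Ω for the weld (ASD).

R_n/Ω ≈ 167 kip

E100XX → F_EXX = 100 ksi.
t_e = 0.707 × 0.375 = 0.2651 in; A_we = 0.2651 × 14 = 3.712 in².
Directional factor: 1.0 + 0.5 sin^1.5(90°) = 1.5.
F_nw = 0.6 × 100 × 1.5 = 90 ksi.
R_n/Ω = (90 × 3.712) / 2.0 = 167 kip.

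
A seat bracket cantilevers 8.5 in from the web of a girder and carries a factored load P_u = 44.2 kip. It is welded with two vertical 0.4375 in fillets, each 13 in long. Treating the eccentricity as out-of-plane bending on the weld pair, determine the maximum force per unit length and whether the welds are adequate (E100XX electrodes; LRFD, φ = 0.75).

f_max ≈ 6.88 kip/in; adequate

E100XX → F_EXX = 100 ksi.
L_w = 2 × 13 = 26 in; section modulus (unit throat) S = 2 × L²/6 = 56.33 in².
Direct shear f_v = P/L_w = 44.2/26 = 1.7 kip/in.
Moment M = P × e = 44.2 × 8.5 = 375.7 kip·in; bending f_b = M/S = 6.669 kip/in.
f_max = √(f_v² + f_b²) = √(1.7² + 6.669²) = 6.882 kip/in.
φr_n = 0.75 × 0.6 × 100 × (0.707 × 0.4375) = 13.92 kip/in → adequate.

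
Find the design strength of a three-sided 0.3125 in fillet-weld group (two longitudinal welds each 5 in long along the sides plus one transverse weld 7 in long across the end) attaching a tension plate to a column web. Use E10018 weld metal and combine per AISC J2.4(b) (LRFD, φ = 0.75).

φR_n ≈ 189 kips

E100XX → F_EXX = 100 ksi.
t_e = 0.707 × 0.3125 = 0.2209 in.
R_nwl = 0.6 × 100 × 0.2209 × 10 = 132.6 kips (longitudinal, 2 welds).
R_nwt = 0.6 × 100 × 0.2209 × 7 = 92.79 kips (transverse, base value).
(i) R_nwl + R_nwt = 225.4 kips; (ii) 0.85 R_nwl + 1.5 R_nwt = 251.9 kips.
R_n = max = 251.9 kips [governs: (ii)]; φR_n = 188.9 kips.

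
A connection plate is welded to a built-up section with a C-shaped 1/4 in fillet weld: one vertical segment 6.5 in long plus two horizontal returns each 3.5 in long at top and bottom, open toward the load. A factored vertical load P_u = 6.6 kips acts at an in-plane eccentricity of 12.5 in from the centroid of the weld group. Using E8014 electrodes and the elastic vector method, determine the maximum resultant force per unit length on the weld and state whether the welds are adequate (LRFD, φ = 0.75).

f_max ≈ 3.33 kip/in; adequate

E80XX → F_EXX = 80 ksi.
Total weld length L_w = 13.5 in. Treat welds as unit-width lines.
Centroid: x̄ = 2×3.5×1.75 / 13.5 = 0.9074 in from the vertical weld.
Polar moment about centroid: J = I_x + I_y = [6.5³/12 + 2×3.5×3.25²] + [6.5×0.9074² + 2(3.5³/12 + 3.5×0.8426²)] = 114.3 in³.
Direct shear f_v = P/L_w = 6.6 / 13.5 = 0.4889 kip/in (vertical).
Torsion M = P·e = 6.6 × 12.5 = 82.5 kip·in.
Critical point at (x, y) = (2.593, 3.25) from centroid. f_tx = M·y/J = 2.346 kip/in; f_ty = M·x/J = 1.871 kip/in.
Resultant f_max = √[f_tx² + (f_v + f_ty)²] = √[2.346² + (0.4889 + 1.871)²] = 3.328 kip/in.
Capacity per unit length: φr_n = 0.75 × 0.6 × 80 × (0.707 × 0.25) = 6.363 kip/in.
3.328 ≤ 6.363 → adequate.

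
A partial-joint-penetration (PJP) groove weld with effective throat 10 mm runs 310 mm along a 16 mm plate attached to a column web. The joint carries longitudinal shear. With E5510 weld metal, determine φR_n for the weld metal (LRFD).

E55XX → F_EXX = 550 MPa.
Effective throat (given) t_e = 10 mm.
A_we = 10 × 310 = 3100 mm².
F_nw = 0.6 F_EXX = 330 MPa.
φR_n = 0.75 × 330 × 3100 × 10⁻³ = 767.2 kN.

φR_n ≈ 767 kN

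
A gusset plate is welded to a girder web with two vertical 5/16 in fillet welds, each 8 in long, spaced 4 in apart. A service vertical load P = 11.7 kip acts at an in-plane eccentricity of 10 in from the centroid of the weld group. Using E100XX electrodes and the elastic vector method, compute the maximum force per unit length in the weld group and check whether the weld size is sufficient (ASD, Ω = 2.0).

f_max ≈ 3.89 kip/in; adequate

E100XX → F_EXX = 100 ksi.
Total weld length L_w = 16 in. Treat welds as unit-width lines.
Polar moment about centroid: J = 2[d³/12 + d(b/2)²] = 2[8³/12 + 8×2²] = 149.3 in³.
Direct shear f_v = P/L_w = 11.7 / 16 = 0.7312 kip/in (vertical).
Torsion M = P·e = 11.7 × 10 = 117 kip·in.
Critical point at (x, y) = (2, 4) from centroid. f_tx = M·y/J = 3.134 kip/in; f_ty = M·x/J = 1.567 kip/in.
Resultant f_max = √[f_tx² + (f_v + f_ty)²] = √[3.134² + (0.7312 + 1.567)²] = 3.886 kip/in.
Capacity per unit length: r_n/Ω = (1/2.0) × 0.6 × 100 × (0.707 × 0.3125) = 6.628 kip/in.
3.886 ≤ 6.628 → adequate.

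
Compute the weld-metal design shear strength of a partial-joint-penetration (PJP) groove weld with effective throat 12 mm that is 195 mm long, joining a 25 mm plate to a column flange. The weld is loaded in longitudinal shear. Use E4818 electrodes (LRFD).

φR_n ≈ 505 kN

E48XX → F_EXX = 480 MPa.
Effective throat (given) t_e = 12 mm.
A_we = 12 × 195 = 2340 mm².
F_nw = 0.6 F_EXX = 288 MPa.
φR_n = 0.75 × 288 × 2340 × 10⁻³ = 505.4 kN.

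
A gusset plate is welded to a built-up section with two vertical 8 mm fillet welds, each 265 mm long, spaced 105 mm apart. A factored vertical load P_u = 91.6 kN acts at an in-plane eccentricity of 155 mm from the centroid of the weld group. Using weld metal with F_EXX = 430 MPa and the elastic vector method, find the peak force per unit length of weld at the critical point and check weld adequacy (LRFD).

Total weld length L_w = 530 mm. Treat welds as unit-width lines.
Polar moment about centroid: J = 2[d³/12 + d(b/2)²] = 2[265³/12 + 265×52.5²] = 4562000 mm³.
Direct shear f_v = P/L_w = 91.6×10³ / 530 = 172.8 N/mm (vertical).
Torsion M = P·e = 91.6×10³ × 155 = 14198000 N·mm.
Critical point at (x, y) = (52.5, 132.5) from centroid. f_tx = M·y/J = 412.3 N/mm; f_ty = M·x/J = 163.4 N/mm.
Resultant f_max = √[f_tx² + (f_v + f_ty)²] = √[412.3² + (172.8 + 163.4)²] = 532 N/mm.
Capacity per unit length: φr_n = 0.75 × 0.6 × 430 × (0.707 × 8) = 1094 N/mm.
532 ≤ 1094 → adequate.

f_max ≈ 532 N/mm; adequate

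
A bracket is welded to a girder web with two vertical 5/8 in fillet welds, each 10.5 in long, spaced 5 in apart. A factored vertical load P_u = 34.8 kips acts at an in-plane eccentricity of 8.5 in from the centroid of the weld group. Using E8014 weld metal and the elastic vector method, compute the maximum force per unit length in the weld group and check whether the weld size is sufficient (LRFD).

f_max ≈ 6.2 kip/in; adequate

E80XX → F_EXX = 80 ksi.
Total weld length L_w = 21 in. Treat welds as unit-width lines.
Polar moment about centroid: J = 2[d³/12 + d(b/2)²] = 2[10.5³/12 + 10.5×2.5²] = 324.2 in³.
Direct shear f_v = P/L_w = 34.8 / 21 = 1.657 kip/in (vertical).
Torsion M = P·e = 34.8 × 8.5 = 295.8 kip·in.
Critical point at (x, y) = (2.5, 5.25) from centroid. f_tx = M·y/J = 4.79 kip/in; f_ty = M·x/J = 2.281 kip/in.
Resultant f_max = √[f_tx² + (f_v + f_ty)²] = √[4.79² + (1.657 + 2.281)²] = 6.201 kip/in.
Capacity per unit length: φr_n = 0.75 × 0.6 × 80 × (0.707 × 0.625) = 15.91 kip/in.
6.201 ≤ 15.91 → adequate.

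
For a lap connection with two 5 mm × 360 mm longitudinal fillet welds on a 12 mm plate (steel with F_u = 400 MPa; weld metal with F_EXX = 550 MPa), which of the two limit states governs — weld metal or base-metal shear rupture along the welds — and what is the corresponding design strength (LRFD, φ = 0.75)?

t_e = 0.707 × 5 = 3.535 mm; L = 720 mm.
Weld metal: φR_n = 0.75 × 0.6 × 550 × 3.535 × 720 × 10⁻³ = 629.9 kN.
Base metal (shear rupture): φR_n = 0.75 × 0.6 × 400 × 12 × 720 × 10⁻³ = 1555 kN.
Governing: weld metal.

φR_n ≈ 630 kN (weld metal governs)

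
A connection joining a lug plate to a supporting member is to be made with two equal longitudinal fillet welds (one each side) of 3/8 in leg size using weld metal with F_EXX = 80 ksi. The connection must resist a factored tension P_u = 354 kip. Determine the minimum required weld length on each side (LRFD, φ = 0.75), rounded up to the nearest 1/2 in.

L = 19 in on each side

Throat t_e = 0.707 × 0.375 = 0.2651 in.
φr_n = 0.75 × 0.6 × 80 × 0.2651 = 9.544 kip/in.
L_req = P_u / φr_n = 354 / 9.544 = 37.09 in total.
Per side: 37.09 / 2 = 18.54 in.
Round up → use L = 19 in on each side.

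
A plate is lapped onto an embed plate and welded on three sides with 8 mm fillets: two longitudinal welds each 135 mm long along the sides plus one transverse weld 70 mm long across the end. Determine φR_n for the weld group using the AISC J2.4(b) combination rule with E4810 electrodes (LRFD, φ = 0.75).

E48XX → F_EXX = 480 MPa.
t_e = 0.707 × 8 = 5.656 mm.
R_nwl = 0.6 × 480 × 5.656 × 270 × 10⁻³ = 439.8 kN (longitudinal, 2 welds).
R_nwt = 0.6 × 480 × 5.656 × 70 × 10⁻³ = 114 kN (transverse, base value).
(i) R_nwl + R_nwt = 553.8 kN; (ii) 0.85 R_nwl + 1.5 R_nwt = 544.9 kN.
R_n = max = 553.8 kN [governs: (i)]; φR_n = 415.4 kN.

φR_n ≈ 415 kN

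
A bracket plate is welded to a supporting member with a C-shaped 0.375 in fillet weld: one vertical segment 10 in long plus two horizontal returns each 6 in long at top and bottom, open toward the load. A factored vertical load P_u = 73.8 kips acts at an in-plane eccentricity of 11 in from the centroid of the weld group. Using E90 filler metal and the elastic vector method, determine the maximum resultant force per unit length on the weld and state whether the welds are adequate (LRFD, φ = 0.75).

E90XX → F_EXX = 90 ksi.
Total weld length L_w = 22 in. Treat welds as unit-width lines.
Centroid: x̄ = 2×6×3 / 22 = 1.636 in from the vertical weld.
Polar moment about centroid: J = I_x + I_y = [10³/12 + 2×6×5²] + [10×1.636² + 2(6³/12 + 6×1.364²)] = 468.4 in³.
Direct shear f_v = P/L_w = 73.8 / 22 = 3.355 kip/in (vertical).
Torsion M = P·e = 73.8 × 11 = 811.8 kip·in.
Critical point at (x, y) = (4.364, 5) from centroid. f_tx = M·y/J = 8.665 kip/in; f_ty = M·x/J = 7.562 kip/in.
Resultant f_max = √[f_tx² + (f_v + f_ty)²] = √[8.665² + (3.355 + 7.562)²] = 13.94 kip/in.
Capacity per unit length: φr_n = 0.75 × 0.6 × 90 × (0.707 × 0.375) = 10.74 kip/in.
13.94 > 10.74 → NOT adequate.

f_max ≈ 13.9 kip/in; NOT adequate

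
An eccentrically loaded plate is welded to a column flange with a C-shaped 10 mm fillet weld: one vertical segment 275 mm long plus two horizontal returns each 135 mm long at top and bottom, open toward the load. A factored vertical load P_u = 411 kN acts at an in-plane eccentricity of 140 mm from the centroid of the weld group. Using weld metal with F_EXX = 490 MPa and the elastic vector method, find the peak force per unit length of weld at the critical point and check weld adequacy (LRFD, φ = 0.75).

Total weld length L_w = 545 mm. Treat welds as unit-width lines.
Centroid: x̄ = 2×135×67.5 / 545 = 33.44 mm from the vertical weld.
Polar moment about centroid: J = I_x + I_y = [275³/12 + 2×135×137.5²] + [275×33.44² + 2(135³/12 + 135×34.06²)] = 7869000 mm³.
Direct shear f_v = P/L_w = 411×10³ / 545 = 754.1 N/mm (vertical).
Torsion M = P·e = 411×10³ × 140 = 57540000 N·mm.
Critical point at (x, y) = (101.6, 137.5) from centroid. f_tx = M·y/J = 1005 N/mm; f_ty = M·x/J = 742.7 N/mm.
Resultant f_max = √[f_tx² + (f_v + f_ty)²] = √[1005² + (754.1 + 742.7)²] = 1803 N/mm.
Capacity per unit length: φr_n = 0.75 × 0.6 × 490 × (0.707 × 10) = 1559 N/mm.
1803 > 1559 → NOT adequate.

f_max ≈ 1800 N/mm; NOT adequate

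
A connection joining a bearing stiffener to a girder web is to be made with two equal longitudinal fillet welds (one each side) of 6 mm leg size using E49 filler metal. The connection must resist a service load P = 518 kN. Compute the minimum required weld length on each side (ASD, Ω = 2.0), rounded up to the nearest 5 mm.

L = 420 mm on each side

E49XX → F_EXX = 490 MPa.
Throat t_e = 0.707 × 6 = 4.242 mm.
r_n/Ω = (0.6 × 490 × 4.242) / 2.0 = 623.6 N/mm = 0.6236 kN/mm.
L_req = P / (r_n/Ω) = 518 / 0.6236 = 830.7 mm total.
Per side: 830.7 / 2 = 415.3 mm.
Round up → use L = 420 mm on each side.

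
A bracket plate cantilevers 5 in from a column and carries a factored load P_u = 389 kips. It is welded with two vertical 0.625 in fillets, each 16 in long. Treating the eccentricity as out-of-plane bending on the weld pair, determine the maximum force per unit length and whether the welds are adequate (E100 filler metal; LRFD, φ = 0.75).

f_max ≈ 25.8 kip/in; NOT adequate

E100XX → F_EXX = 100 ksi.
L_w = 2 × 16 = 32 in; section modulus (unit throat) S = 2 × L²/6 = 85.33 in².
Direct shear f_v = P/L_w = 389/32 = 12.16 kip/in.
Moment M = P × e = 389 × 5 = 1945 kip·in; bending f_b = M/S = 22.79 kip/in.
f_max = √(f_v² + f_b²) = √(12.16² + 22.79²) = 25.83 kip/in.
φr_n = 0.75 × 0.6 × 100 × (0.707 × 0.625) = 19.88 kip/in → NOT adequate.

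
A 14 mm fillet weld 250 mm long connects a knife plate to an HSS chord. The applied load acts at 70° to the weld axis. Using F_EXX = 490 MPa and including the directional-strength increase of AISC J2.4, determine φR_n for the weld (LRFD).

t_e = 0.707 × 14 = 9.898 mm; A_we = 9.898 × 250 = 2474 mm².
Directional factor: 1.0 + 0.5 sin^1.5(70°) = 1.455.
F_nw = 0.6 × 490 × 1.455 = 427.9 MPa.
φR_n = 0.75 × 427.9 × 2474 × 10⁻³ = 794.1 kN.

φR_n ≈ 794 kN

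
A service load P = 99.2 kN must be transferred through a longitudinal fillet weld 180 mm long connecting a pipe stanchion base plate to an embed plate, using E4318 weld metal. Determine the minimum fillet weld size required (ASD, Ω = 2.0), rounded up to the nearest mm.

w = 7 mm

E43XX → F_EXX = 430 MPa.
Total weld length L = 180 mm.
Required throat t_e = P × Ω / (0.6 F_EXX × L) = 99.2 × 2.0 / (0.6 × 430 × 180 × 10⁻³) = 4.272 mm.
Required leg w = t_e / 0.707 = 6.043 mm → use 7 mm.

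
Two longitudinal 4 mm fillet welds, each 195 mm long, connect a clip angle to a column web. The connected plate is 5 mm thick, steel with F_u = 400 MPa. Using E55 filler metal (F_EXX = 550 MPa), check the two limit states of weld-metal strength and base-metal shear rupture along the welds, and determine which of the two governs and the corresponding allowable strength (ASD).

R_n/Ω ≈ 182 kN (weld metal governs)

t_e = 0.707 × 4 = 2.828 mm; L = 390 mm.
Weld metal: R_n/Ω = (1/2.0) × 0.6 × 550 × 2.828 × 390 × 10⁻³ = 182 kN.
Base metal (shear rupture): R_n/Ω = (1/2.0) × 0.6 × 400 × 5 × 390 × 10⁻³ = 234 kN.
Governing: weld metal.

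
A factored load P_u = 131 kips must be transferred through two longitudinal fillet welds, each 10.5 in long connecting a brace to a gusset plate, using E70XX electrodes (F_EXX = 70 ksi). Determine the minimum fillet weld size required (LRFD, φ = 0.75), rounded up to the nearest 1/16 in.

Total weld length L = 21 in.
Required throat t_e = P_u / (φ × 0.6 F_EXX × L) = 131 / (0.75 × 0.6 × 70 × 21) = 0.198 in.
Required leg w = t_e / 0.707 = 0.2801 in → use 5/16 in.

w = 5/16 in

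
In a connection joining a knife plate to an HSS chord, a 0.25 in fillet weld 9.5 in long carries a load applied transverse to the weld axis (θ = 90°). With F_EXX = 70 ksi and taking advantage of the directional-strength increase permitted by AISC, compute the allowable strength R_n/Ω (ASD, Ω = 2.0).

R_n/Ω ≈ 52.9 kips

t_e = 0.707 × 0.25 = 0.1767 in; A_we = 0.1767 × 9.5 = 1.679 in².
Directional factor: 1.0 + 0.5 sin^1.5(90°) = 1.5.
F_nw = 0.6 × 70 × 1.5 = 63 ksi.
R_n/Ω = (63 × 1.679) / 2.0 = 52.89 kips.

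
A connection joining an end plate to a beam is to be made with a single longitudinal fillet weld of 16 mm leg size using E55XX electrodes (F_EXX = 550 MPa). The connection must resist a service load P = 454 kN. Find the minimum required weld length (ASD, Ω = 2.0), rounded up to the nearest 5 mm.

Throat t_e = 0.707 × 16 = 11.31 mm.
r_n/Ω = (0.6 × 550 × 11.31) / 2.0 = 1866 N/mm = 1.866 kN/mm.
L_req = P / (r_n/Ω) = 454 / 1.866 = 243.2 mm total.
Round up → use L = 245 mm.

L = 245 mm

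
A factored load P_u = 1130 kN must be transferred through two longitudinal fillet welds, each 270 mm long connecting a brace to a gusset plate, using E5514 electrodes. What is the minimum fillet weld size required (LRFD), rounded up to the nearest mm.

w = 12 mm

E55XX → F_EXX = 550 MPa.
Total weld length L = 540 mm.
Required throat t_e = P_u / (φ × 0.6 F_EXX × L) = 1130 / (0.75 × 0.6 × 550 × 540 × 10⁻³) = 8.455 mm.
Required leg w = t_e / 0.707 = 11.96 mm → use 12 mm.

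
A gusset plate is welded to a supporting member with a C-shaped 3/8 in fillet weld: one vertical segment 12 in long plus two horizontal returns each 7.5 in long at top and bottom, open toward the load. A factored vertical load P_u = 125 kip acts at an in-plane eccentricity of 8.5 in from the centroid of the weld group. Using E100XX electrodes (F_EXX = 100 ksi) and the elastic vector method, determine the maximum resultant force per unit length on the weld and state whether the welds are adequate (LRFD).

f_max ≈ 13.7 kip/in; NOT adequate

Total weld length L_w = 27 in. Treat welds as unit-width lines.
Centroid: x̄ = 2×7.5×3.75 / 27 = 2.083 in from the vertical weld.
Polar moment about centroid: J = I_x + I_y = [12³/12 + 2×7.5×6²] + [12×2.083² + 2(7.5³/12 + 7.5×1.667²)] = 848.1 in³.
Direct shear f_v = P/L_w = 125 / 27 = 4.63 kip/in (vertical).
Torsion M = P·e = 125 × 8.5 = 1062.5 kip·in.
Critical point at (x, y) = (5.417, 6) from centroid. f_tx = M·y/J = 7.517 kip/in; f_ty = M·x/J = 6.786 kip/in.
Resultant f_max = √[f_tx² + (f_v + f_ty)²] = √[7.517² + (4.63 + 6.786)²] = 13.67 kip/in.
Capacity per unit length: φr_n = 0.75 × 0.6 × 100 × (0.707 × 0.375) = 11.93 kip/in.
13.67 > 11.93 → NOT adequate.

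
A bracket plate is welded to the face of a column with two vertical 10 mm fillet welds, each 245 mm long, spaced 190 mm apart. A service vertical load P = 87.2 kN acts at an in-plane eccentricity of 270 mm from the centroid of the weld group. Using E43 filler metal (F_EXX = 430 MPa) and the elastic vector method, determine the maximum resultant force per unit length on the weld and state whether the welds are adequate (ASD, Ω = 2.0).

f_max ≈ 655 N/mm; adequate

Total weld length L_w = 490 mm. Treat welds as unit-width lines.
Polar moment about centroid: J = 2[d³/12 + d(b/2)²] = 2[245³/12 + 245×95²] = 6873000 mm³.
Direct shear f_v = P/L_w = 87.2×10³ / 490 = 178 N/mm (vertical).
Torsion M = P·e = 87.2×10³ × 270 = 23544000 N·mm.
Critical point at (x, y) = (95, 122.5) from centroid. f_tx = M·y/J = 419.6 N/mm; f_ty = M·x/J = 325.4 N/mm.
Resultant f_max = √[f_tx² + (f_v + f_ty)²] = √[419.6² + (178 + 325.4)²] = 655.3 N/mm.
Capacity per unit length: r_n/Ω = (1/2.0) × 0.6 × 430 × (0.707 × 10) = 912 N/mm.
655.3 ≤ 912 → adequate.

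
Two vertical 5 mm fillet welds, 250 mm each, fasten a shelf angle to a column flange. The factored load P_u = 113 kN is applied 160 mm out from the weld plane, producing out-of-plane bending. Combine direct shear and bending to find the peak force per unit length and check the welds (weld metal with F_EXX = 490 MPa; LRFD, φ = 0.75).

L_w = 2 × 250 = 500 mm; section modulus (unit throat) S = 2 × L²/6 = 20830 mm².
Direct shear f_v = P/L_w = 113×10³/500 = 226 N/mm.
Moment M = P × e = 113×10³ × 160 = 18080000 N·mm; bending f_b = M/S = 867.8 N/mm.
f_max = √(f_v² + f_b²) = √(226² + 867.8²) = 896.8 N/mm.
φr_n = 0.75 × 0.6 × 490 × (0.707 × 5) = 779.5 N/mm → NOT adequate.

f_max ≈ 897 N/mm; NOT adequate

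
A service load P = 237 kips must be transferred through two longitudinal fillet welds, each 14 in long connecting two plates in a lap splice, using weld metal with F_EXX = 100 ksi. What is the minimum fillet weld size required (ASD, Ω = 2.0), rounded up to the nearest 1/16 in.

Total weld length L = 28 in.
Required throat t_e = P × Ω / (0.6 F_EXX × L) = 237 × 2.0 / (0.6 × 100 × 28) = 0.2821 in.
Required leg w = t_e / 0.707 = 0.3991 in → use 7/16 in.

w = 7/16 in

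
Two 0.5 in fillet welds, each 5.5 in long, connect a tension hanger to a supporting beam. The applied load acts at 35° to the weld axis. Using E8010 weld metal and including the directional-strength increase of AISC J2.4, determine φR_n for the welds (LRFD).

φR_n ≈ 170 kips

E80XX → F_EXX = 80 ksi.
t_e = 0.707 × 0.5 = 0.3535 in; A_we = 0.3535 × 11 = 3.888 in².
Directional factor: 1.0 + 0.5 sin^1.5(35°) = 1.217.
F_nw = 0.6 × 80 × 1.217 = 58.43 ksi.
φR_n = 0.75 × 58.43 × 3.888 = 170.4 kips.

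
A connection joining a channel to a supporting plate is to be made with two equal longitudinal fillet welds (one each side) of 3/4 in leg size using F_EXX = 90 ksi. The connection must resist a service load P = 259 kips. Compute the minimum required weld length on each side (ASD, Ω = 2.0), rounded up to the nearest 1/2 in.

Throat t_e = 0.707 × 0.75 = 0.5302 in.
r_n/Ω = (0.6 × 90 × 0.5302) / 2.0 = 14.32 kip/in.
L_req = P / (r_n/Ω) = 259 / 14.32 = 18.09 in total.
Per side: 18.09 / 2 = 9.045 in.
Round up → use L = 9.5 in on each side.

L = 9.5 in on each side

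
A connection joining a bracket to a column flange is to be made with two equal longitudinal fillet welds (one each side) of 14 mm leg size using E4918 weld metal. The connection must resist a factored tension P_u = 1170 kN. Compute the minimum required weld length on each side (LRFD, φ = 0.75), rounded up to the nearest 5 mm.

E49XX → F_EXX = 490 MPa.
Throat t_e = 0.707 × 14 = 9.898 mm.
φr_n = 0.75 × 0.6 × 490 × 9.898 × 10⁻³ = 2.183 kN/mm.
L_req = P_u / φr_n = 1170 / 2.183 = 536.1 mm total.
Per side: 536.1 / 2 = 268 mm.
Round up → use L = 270 mm on each side.

L = 270 mm on each side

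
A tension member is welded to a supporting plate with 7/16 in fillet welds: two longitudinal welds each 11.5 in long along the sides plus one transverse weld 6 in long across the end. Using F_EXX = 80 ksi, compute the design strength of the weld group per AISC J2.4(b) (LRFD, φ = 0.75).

φR_n ≈ 323 kips

t_e = 0.707 × 0.4375 = 0.3093 in.
R_nwl = 0.6 × 80 × 0.3093 × 23 = 341.5 kips (longitudinal, 2 welds).
R_nwt = 0.6 × 80 × 0.3093 × 6 = 89.08 kips (transverse, base value).
(i) R_nwl + R_nwt = 430.6 kips; (ii) 0.85 R_nwl + 1.5 R_nwt = 423.9 kips.
R_n = max = 430.6 kips [governs: (i)]; φR_n = 322.9 kips.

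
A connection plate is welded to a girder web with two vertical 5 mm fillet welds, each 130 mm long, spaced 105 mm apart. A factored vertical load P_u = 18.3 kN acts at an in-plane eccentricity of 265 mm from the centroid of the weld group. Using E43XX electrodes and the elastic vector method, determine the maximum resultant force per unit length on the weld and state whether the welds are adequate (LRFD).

f_max ≈ 422 N/mm; adequate

E43XX → F_EXX = 430 MPa.
Total weld length L_w = 260 mm. Treat welds as unit-width lines.
Polar moment about centroid: J = 2[d³/12 + d(b/2)²] = 2[130³/12 + 130×52.5²] = 1083000 mm³.
Direct shear f_v = P/L_w = 18.3×10³ / 260 = 70.38 N/mm (vertical).
Torsion M = P·e = 18.3×10³ × 265 = 4849500 N·mm.
Critical point at (x, y) = (52.5, 65) from centroid. f_tx = M·y/J = 291.1 N/mm; f_ty = M·x/J = 235.1 N/mm.
Resultant f_max = √[f_tx² + (f_v + f_ty)²] = √[291.1² + (70.38 + 235.1)²] = 422 N/mm.
Capacity per unit length: φr_n = 0.75 × 0.6 × 430 × (0.707 × 5) = 684 N/mm.
422 ≤ 684 → adequate.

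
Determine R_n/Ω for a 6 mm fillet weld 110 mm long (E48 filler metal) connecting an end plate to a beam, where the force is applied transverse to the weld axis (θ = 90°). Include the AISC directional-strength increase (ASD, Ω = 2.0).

R_n/Ω ≈ 101 kN

E48XX → F_EXX = 480 MPa.
t_e = 0.707 × 6 = 4.242 mm; A_we = 4.242 × 110 = 466.6 mm².
Directional factor: 1.0 + 0.5 sin^1.5(90°) = 1.5.
F_nw = 0.6 × 480 × 1.5 = 432 MPa.
R_n/Ω = (432 × 466.6) / 2.0 × 10⁻³ = 100.8 kN.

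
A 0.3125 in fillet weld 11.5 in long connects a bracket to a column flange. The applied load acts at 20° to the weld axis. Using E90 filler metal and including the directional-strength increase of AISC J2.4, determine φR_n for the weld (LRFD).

E90XX → F_EXX = 90 ksi.
t_e = 0.707 × 0.3125 = 0.2209 in; A_we = 0.2209 × 11.5 = 2.541 in².
Directional factor: 1.0 + 0.5 sin^1.5(20°) = 1.1.
F_nw = 0.6 × 90 × 1.1 = 59.4 ksi.
φR_n = 0.75 × 59.4 × 2.541 = 113.2 kip.

φR_n ≈ 113 kip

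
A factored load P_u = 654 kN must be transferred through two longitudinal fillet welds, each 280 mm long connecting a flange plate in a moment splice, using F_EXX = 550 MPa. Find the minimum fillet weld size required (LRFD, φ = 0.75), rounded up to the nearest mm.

Total weld length L = 560 mm.
Required throat t_e = P_u / (φ × 0.6 F_EXX × L) = 654 / (0.75 × 0.6 × 550 × 560 × 10⁻³) = 4.719 mm.
Required leg w = t_e / 0.707 = 6.674 mm → use 7 mm.

w = 7 mm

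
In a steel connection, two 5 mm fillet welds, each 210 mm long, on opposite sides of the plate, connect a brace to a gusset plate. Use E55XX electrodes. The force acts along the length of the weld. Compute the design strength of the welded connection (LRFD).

φR_n ≈ 367 kN

E55XX → F_EXX = 550 MPa.
Effective throat t_e = 0.707 × 5 = 3.535 mm.
Total length L = 420 mm; A_we = 3.535 × 420 = 1485 mm².
F_nw = 0.6 F_EXX = 0.6 × 550 = 330 MPa.
φR_n = 0.75 × 330 × 1485 × 10⁻³ = 367.5 kN.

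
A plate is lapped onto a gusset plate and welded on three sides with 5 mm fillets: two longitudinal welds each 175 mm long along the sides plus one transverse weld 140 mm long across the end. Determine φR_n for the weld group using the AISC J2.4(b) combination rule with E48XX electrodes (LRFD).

E48XX → F_EXX = 480 MPa.
t_e = 0.707 × 5 = 3.535 mm.
R_nwl = 0.6 × 480 × 3.535 × 350 × 10⁻³ = 356.3 kN (longitudinal, 2 welds).
R_nwt = 0.6 × 480 × 3.535 × 140 × 10⁻³ = 142.5 kN (transverse, base value).
(i) R_nwl + R_nwt = 498.9 kN; (ii) 0.85 R_nwl + 1.5 R_nwt = 516.7 kN.
R_n = max = 516.7 kN [governs: (ii)]; φR_n = 387.5 kN.

φR_n ≈ 388 kN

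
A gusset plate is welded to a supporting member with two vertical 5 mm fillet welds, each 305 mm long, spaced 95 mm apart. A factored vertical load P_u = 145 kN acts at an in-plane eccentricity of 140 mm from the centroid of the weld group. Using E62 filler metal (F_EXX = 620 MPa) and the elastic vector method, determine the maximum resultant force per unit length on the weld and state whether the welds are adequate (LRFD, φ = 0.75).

f_max ≈ 643 N/mm; adequate

Total weld length L_w = 610 mm. Treat welds as unit-width lines.
Polar moment about centroid: J = 2[d³/12 + d(b/2)²] = 2[305³/12 + 305×47.5²] = 6105000 mm³.
Direct shear f_v = P/L_w = 145×10³ / 610 = 237.7 N/mm (vertical).
Torsion M = P·e = 145×10³ × 140 = 20300000 N·mm.
Critical point at (x, y) = (47.5, 152.5) from centroid. f_tx = M·y/J = 507.1 N/mm; f_ty = M·x/J = 157.9 N/mm.
Resultant f_max = √[f_tx² + (f_v + f_ty)²] = √[507.1² + (237.7 + 157.9)²] = 643.2 N/mm.
Capacity per unit length: φr_n = 0.75 × 0.6 × 620 × (0.707 × 5) = 986.3 N/mm.
643.2 ≤ 986.3 → adequate.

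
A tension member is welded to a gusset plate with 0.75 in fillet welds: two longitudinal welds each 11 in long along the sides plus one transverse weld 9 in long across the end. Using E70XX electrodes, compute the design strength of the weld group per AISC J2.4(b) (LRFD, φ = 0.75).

φR_n ≈ 538 kip

E70XX → F_EXX = 70 ksi.
t_e = 0.707 × 0.75 = 0.5302 in.
R_nwl = 0.6 × 70 × 0.5302 × 22 = 490 kip (longitudinal, 2 welds).
R_nwt = 0.6 × 70 × 0.5302 × 9 = 200.4 kip (transverse, base value).
(i) R_nwl + R_nwt = 690.4 kip; (ii) 0.85 R_nwl + 1.5 R_nwt = 717.1 kip.
R_n = max = 717.1 kip [governs: (ii)]; φR_n = 537.8 kip.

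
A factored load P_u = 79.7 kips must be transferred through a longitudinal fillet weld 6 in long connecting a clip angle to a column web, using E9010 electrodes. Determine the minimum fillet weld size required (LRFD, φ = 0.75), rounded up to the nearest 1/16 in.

E90XX → F_EXX = 90 ksi.
Total weld length L = 6 in.
Required throat t_e = P_u / (φ × 0.6 F_EXX × L) = 79.7 / (0.75 × 0.6 × 90 × 6) = 0.328 in.
Required leg w = t_e / 0.707 = 0.4639 in → use 1/2 in.

w = 1/2 in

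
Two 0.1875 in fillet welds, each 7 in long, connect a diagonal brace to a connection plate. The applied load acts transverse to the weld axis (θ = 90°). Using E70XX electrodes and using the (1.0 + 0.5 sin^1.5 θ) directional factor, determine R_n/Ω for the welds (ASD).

R_n/Ω ≈ 58.5 kips

E70XX → F_EXX = 70 ksi.
t_e = 0.707 × 0.1875 = 0.1326 in; A_we = 0.1326 × 14 = 1.856 in².
Directional factor: 1.0 + 0.5 sin^1.5(90°) = 1.5.
F_nw = 0.6 × 70 × 1.5 = 63 ksi.
R_n/Ω = (63 × 1.856) / 2.0 = 58.46 kips.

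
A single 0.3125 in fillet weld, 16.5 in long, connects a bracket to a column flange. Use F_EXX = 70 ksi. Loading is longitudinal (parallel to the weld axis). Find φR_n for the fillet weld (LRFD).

Effective throat t_e = 0.707 × 0.3125 = 0.2209 in.
Total length L = 16.5 in; A_we = 0.2209 × 16.5 = 3.645 in².
F_nw = 0.6 F_EXX = 0.6 × 70 = 42 ksi.
φR_n = 0.75 × 42 × 3.645 = 114.8 kips.

φR_n ≈ 115 kips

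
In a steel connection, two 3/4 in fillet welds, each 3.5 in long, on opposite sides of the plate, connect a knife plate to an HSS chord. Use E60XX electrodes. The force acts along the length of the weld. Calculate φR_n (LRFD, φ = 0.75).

φR_n ≈ 100 kips

E60XX → F_EXX = 60 ksi.
Effective throat t_e = 0.707 × 0.75 = 0.5302 in.
Total length L = 7 in; A_we = 0.5302 × 7 = 3.712 in².
F_nw = 0.6 F_EXX = 0.6 × 60 = 36 ksi.
φR_n = 0.75 × 36 × 3.712 = 100.2 kips.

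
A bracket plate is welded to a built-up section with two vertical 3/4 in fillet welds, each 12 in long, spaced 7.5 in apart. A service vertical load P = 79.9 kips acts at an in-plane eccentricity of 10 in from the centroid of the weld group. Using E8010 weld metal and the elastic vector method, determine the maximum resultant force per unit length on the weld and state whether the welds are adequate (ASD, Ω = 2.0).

E80XX → F_EXX = 80 ksi.
Total weld length L_w = 24 in. Treat welds as unit-width lines.
Polar moment about centroid: J = 2[d³/12 + d(b/2)²] = 2[12³/12 + 12×3.75²] = 625.5 in³.
Direct shear f_v = P/L_w = 79.9 / 24 = 3.329 kip/in (vertical).
Torsion M = P·e = 79.9 × 10 = 799 kip·in.
Critical point at (x, y) = (3.75, 6) from centroid. f_tx = M·y/J = 7.664 kip/in; f_ty = M·x/J = 4.79 kip/in.
Resultant f_max = √[f_tx² + (f_v + f_ty)²] = √[7.664² + (3.329 + 4.79)²] = 11.17 kip/in.
Capacity per unit length: r_n/Ω = (1/2.0) × 0.6 × 80 × (0.707 × 0.75) = 12.73 kip/in.
11.17 ≤ 12.73 → adequate.

f_max ≈ 11.2 kip/in; adequate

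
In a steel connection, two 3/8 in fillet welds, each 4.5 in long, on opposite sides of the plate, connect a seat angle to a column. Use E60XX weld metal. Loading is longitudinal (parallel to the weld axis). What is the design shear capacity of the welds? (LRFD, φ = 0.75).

E60XX → F_EXX = 60 ksi.
Effective throat t_e = 0.707 × 0.375 = 0.2651 in.
Total length L = 9 in; A_we = 0.2651 × 9 = 2.386 in².
F_nw = 0.6 F_EXX = 0.6 × 60 = 36 ksi.
φR_n = 0.75 × 36 × 2.386 = 64.43 kip.

φR_n ≈ 64.4 kip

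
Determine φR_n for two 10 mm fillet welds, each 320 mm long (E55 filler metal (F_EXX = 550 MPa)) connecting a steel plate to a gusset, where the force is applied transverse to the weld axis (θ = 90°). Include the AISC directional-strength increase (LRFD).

φR_n ≈ 1680 kN

t_e = 0.707 × 10 = 7.07 mm; A_we = 7.07 × 640 = 4525 mm².
Directional factor: 1.0 + 0.5 sin^1.5(90°) = 1.5.
F_nw = 0.6 × 550 × 1.5 = 495 MPa.
φR_n = 0.75 × 495 × 4525 × 10⁻³ = 1680 kN.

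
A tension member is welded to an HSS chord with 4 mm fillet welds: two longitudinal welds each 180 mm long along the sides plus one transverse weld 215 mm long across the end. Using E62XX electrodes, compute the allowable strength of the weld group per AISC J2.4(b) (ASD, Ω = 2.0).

E62XX → F_EXX = 620 MPa.
t_e = 0.707 × 4 = 2.828 mm.
R_nwl = 0.6 × 620 × 2.828 × 360 × 10⁻³ = 378.7 kN (longitudinal, 2 welds).
R_nwt = 0.6 × 620 × 2.828 × 215 × 10⁻³ = 226.2 kN (transverse, base value).
(i) R_nwl + R_nwt = 604.9 kN; (ii) 0.85 R_nwl + 1.5 R_nwt = 661.2 kN.
R_n = max = 661.2 kN [governs: (ii)]; R_n/Ω = 330.6 kN.

R_n/Ω ≈ 331 kN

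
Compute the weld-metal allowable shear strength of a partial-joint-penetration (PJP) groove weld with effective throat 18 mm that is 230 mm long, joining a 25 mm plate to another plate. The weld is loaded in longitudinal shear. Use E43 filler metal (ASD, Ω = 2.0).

R_n/Ω ≈ 534 kN

E43XX → F_EXX = 430 MPa.
Effective throat (given) t_e = 18 mm.
A_we = 18 × 230 = 4140 mm².
F_nw = 0.6 F_EXX = 258 MPa.
R_n/Ω = (258 × 4140) / 2.0 × 10⁻³ = 534.1 kN.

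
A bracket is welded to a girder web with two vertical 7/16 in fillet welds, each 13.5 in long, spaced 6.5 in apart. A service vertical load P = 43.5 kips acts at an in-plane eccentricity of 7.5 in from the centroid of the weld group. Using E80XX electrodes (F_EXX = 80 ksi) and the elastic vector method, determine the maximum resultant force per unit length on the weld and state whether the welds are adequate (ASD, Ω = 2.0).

Total weld length L_w = 27 in. Treat welds as unit-width lines.
Polar moment about centroid: J = 2[d³/12 + d(b/2)²] = 2[13.5³/12 + 13.5×3.25²] = 695.2 in³.
Direct shear f_v = P/L_w = 43.5 / 27 = 1.611 kip/in (vertical).
Torsion M = P·e = 43.5 × 7.5 = 326.25 kip·in.
Critical point at (x, y) = (3.25, 6.75) from centroid. f_tx = M·y/J = 3.167 kip/in; f_ty = M·x/J = 1.525 kip/in.
Resultant f_max = √[f_tx² + (f_v + f_ty)²] = √[3.167² + (1.611 + 1.525)²] = 4.457 kip/in.
Capacity per unit length: r_n/Ω = (1/2.0) × 0.6 × 80 × (0.707 × 0.4375) = 7.423 kip/in.
4.457 ≤ 7.423 → adequate.

f_max ≈ 4.46 kip/in; adequate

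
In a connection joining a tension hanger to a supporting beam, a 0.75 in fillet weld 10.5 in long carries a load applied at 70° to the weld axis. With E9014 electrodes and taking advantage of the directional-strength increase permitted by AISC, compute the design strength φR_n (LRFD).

φR_n ≈ 328 kip

E90XX → F_EXX = 90 ksi.
t_e = 0.707 × 0.75 = 0.5302 in; A_we = 0.5302 × 10.5 = 5.568 in².
Directional factor: 1.0 + 0.5 sin^1.5(70°) = 1.455.
F_nw = 0.6 × 90 × 1.455 = 78.59 ksi.
φR_n = 0.75 × 78.59 × 5.568 = 328.2 kip.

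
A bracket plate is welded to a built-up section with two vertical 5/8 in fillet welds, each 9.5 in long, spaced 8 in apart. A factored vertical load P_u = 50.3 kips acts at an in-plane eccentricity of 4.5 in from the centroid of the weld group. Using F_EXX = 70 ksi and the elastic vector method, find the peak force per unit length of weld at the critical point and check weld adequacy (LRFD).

f_max ≈ 5.26 kip/in; adequate

Total weld length L_w = 19 in. Treat welds as unit-width lines.
Polar moment about centroid: J = 2[d³/12 + d(b/2)²] = 2[9.5³/12 + 9.5×4²] = 446.9 in³.
Direct shear f_v = P/L_w = 50.3 / 19 = 2.647 kip/in (vertical).
Torsion M = P·e = 50.3 × 4.5 = 226.35 kip·in.
Critical point at (x, y) = (4, 4.75) from centroid. f_tx = M·y/J = 2.406 kip/in; f_ty = M·x/J = 2.026 kip/in.
Resultant f_max = √[f_tx² + (f_v + f_ty)²] = √[2.406² + (2.647 + 2.026)²] = 5.256 kip/in.
Capacity per unit length: φr_n = 0.75 × 0.6 × 70 × (0.707 × 0.625) = 13.92 kip/in.
5.256 ≤ 13.92 → adequate.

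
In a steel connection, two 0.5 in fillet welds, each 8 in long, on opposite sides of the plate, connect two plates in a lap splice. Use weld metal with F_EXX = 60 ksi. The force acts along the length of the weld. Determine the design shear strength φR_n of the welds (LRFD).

Effective throat t_e = 0.707 × 0.5 = 0.3535 in.
Total length L = 16 in; A_we = 0.3535 × 16 = 5.656 in².
F_nw = 0.6 F_EXX = 0.6 × 60 = 36 ksi.
φR_n = 0.75 × 36 × 5.656 = 152.7 kips.

φR_n ≈ 153 kips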